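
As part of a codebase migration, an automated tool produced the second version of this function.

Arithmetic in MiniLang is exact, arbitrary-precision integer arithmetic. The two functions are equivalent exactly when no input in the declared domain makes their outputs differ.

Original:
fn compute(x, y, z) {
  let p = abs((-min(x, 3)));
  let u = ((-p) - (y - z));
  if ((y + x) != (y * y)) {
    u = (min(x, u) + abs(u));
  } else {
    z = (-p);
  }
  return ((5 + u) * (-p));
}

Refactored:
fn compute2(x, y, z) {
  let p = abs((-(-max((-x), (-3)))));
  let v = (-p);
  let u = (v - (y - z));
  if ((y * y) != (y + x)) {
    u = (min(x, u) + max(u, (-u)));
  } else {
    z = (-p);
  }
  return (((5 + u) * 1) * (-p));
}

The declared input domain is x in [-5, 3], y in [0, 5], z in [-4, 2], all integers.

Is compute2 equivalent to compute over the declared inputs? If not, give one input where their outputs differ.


Equivalent — the differences include min/max/abs usage differs, plus local variable names differ, plus arithmetic usage differs, plus statement counts differ, plus constant usage differs, yet no declared input distinguishes the two.
Spot check at x=0, y=0, z=0 — compute: p=0, then u=0, then ((y + x) != (y * y)) is false, then z=0, then returns 0. compute2: p=0, then v=0, then u=0, then ((y * y) != (y + x)) is false, then z=0, then returns 0. Both give 0.
An exhaustive pass over the 378 declared inputs shows identical outputs.
verdict: equivalent


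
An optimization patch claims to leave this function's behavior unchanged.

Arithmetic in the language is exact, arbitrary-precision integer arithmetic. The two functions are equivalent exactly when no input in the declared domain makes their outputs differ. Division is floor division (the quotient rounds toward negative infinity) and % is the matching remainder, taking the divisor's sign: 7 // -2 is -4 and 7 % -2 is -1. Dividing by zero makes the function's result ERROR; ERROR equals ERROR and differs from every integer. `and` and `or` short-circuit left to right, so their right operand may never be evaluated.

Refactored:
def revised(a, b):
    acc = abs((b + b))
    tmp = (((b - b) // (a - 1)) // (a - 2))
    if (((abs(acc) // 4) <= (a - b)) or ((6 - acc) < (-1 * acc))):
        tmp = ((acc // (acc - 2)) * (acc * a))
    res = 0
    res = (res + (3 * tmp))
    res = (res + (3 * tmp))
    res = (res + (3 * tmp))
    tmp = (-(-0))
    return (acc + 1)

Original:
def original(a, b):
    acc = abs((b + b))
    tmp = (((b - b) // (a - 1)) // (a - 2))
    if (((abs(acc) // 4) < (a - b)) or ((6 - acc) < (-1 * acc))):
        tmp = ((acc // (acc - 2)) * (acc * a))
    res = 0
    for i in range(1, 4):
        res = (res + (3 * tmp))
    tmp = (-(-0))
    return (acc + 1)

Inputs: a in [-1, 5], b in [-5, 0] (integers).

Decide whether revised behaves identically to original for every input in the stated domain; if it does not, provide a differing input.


At a=-1, b=-1: original gives 3, revised gives ERROR.
verdict: not equivalent; witness: a=-1, b=-1


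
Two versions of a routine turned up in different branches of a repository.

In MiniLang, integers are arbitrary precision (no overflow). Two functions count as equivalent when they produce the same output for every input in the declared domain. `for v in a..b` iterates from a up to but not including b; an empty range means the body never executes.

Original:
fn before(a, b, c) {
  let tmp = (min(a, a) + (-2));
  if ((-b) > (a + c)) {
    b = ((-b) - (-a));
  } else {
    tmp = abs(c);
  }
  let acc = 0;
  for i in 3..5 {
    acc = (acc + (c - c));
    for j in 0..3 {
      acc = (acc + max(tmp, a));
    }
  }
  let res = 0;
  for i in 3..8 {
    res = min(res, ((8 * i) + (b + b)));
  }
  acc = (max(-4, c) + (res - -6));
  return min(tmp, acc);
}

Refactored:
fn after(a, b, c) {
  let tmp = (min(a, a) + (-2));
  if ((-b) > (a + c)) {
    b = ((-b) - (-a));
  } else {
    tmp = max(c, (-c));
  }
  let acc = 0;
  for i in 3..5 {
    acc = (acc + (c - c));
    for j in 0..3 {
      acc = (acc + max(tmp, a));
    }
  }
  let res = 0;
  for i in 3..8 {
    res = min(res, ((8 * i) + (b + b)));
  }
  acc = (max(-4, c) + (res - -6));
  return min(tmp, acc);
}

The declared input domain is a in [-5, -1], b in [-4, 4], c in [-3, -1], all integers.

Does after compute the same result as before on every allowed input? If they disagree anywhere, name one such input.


Although min/max/abs usage differs, 135/135 inputs agree.
verdict: equivalent


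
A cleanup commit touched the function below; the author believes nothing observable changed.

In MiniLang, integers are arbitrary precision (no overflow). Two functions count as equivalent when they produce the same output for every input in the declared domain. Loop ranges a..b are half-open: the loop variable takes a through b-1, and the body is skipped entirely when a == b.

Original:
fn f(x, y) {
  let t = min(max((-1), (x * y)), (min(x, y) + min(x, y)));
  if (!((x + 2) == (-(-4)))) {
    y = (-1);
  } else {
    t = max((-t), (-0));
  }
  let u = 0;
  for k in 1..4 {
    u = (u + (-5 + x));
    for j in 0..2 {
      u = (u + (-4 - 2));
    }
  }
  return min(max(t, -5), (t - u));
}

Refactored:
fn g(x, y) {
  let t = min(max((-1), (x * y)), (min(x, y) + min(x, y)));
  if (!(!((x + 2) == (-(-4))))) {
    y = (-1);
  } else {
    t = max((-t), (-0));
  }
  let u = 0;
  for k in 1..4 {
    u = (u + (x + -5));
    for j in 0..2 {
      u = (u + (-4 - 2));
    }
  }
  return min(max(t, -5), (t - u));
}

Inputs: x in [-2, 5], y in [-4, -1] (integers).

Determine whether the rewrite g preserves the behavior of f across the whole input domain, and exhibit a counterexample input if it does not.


The rewrite breaks on x=-2, y=-4, where the results are -5 and 8.
f: t := -8 | (!((x + 2) == (-(-4)))): true | y := -1 | u := 0 | iter k=1: | u := -7 | iter j=0: | u := -13 | iter j=1: | u := -19 | iter k=2: | u := -26 | iter j=0: | u := -32 | iter j=1: | u := -38 | iter k=3: | u := -45 | iter j=0: | u := -51 | iter j=1: | u := -57 | result -5
g: t := -8 | (!(!((x + 2) == (-(-4))))): false | t := 8 | u := 0 | iter k=1: | u := -7 | iter j=0: | u := -13 | iter j=1: | u := -19 | iter k=2: | u := -26 | iter j=0: | u := -32 | iter j=1: | u := -38 | iter k=3: | u := -45 | iter j=0: | u := -51 | iter j=1: | u := -57 | result 8
verdict: not equivalent; witness: x=-2, y=-4


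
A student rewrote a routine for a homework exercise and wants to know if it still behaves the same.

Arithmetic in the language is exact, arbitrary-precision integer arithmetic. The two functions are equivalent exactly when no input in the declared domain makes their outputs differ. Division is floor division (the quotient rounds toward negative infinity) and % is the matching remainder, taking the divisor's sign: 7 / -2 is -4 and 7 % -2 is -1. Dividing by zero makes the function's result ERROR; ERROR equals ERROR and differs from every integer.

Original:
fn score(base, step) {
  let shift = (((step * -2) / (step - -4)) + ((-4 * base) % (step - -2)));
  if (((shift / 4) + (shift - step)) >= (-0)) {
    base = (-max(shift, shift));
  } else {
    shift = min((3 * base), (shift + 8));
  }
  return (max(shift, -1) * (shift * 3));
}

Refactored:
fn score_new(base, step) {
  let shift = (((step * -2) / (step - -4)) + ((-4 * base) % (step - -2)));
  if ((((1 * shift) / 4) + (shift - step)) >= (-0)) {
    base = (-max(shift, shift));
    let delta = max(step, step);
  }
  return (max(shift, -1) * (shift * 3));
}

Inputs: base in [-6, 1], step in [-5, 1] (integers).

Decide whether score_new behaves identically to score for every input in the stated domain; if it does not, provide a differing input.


The rewrite breaks on base=-6, step=-5, where the results are 54 and 30.
score: shift := -10 | (((shift / 4) + (shift - step)) >= (-0)): false | shift := -18 | result 54
score_new: shift := -10 | ((((1 * shift) / 4) + (shift - step)) >= (-0)): false | result 30
verdict: not equivalent; witness: base=-6, step=-5


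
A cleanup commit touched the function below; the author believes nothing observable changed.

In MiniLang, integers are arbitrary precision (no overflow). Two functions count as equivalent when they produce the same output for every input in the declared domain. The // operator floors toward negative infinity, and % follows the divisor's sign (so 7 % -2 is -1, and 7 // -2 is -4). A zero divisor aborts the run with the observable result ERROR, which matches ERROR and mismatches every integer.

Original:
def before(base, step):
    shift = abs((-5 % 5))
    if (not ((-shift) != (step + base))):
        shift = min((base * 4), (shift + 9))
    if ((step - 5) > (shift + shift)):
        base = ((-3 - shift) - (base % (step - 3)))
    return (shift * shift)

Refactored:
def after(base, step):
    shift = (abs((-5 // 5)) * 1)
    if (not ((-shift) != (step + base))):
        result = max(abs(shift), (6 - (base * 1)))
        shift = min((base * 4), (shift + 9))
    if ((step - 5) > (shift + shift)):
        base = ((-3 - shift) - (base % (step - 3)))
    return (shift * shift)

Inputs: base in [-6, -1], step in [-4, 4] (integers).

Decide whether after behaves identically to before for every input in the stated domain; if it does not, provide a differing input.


Try base=-6, step=-4.
before: shift := 0 | (not ((-shift) != (step + base))): false | ((step - 5) > (shift + shift)): false | result 0
after: shift := 1 | (not ((-shift) != (step + base))): false | ((step - 5) > (shift + shift)): false | result 1
0 vs 1 — the two versions disagree here.
verdict: not equivalent; witness: base=-6, step=-4


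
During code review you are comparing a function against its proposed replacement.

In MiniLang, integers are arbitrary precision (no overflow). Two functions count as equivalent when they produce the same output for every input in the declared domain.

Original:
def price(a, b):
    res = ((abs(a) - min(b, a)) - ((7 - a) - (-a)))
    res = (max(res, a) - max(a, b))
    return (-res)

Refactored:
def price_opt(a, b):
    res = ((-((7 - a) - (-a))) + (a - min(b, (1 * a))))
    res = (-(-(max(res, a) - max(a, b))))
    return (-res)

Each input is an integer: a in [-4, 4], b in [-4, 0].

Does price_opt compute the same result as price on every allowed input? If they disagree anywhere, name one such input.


The rewrite breaks on a=-4, b=-4, where the results are -5 and 0.
price: res=1, then res=5, then returns -5
price_opt: res=-7, then res=0, then returns 0
verdict: not equivalent; witness: a=-4, b=-4


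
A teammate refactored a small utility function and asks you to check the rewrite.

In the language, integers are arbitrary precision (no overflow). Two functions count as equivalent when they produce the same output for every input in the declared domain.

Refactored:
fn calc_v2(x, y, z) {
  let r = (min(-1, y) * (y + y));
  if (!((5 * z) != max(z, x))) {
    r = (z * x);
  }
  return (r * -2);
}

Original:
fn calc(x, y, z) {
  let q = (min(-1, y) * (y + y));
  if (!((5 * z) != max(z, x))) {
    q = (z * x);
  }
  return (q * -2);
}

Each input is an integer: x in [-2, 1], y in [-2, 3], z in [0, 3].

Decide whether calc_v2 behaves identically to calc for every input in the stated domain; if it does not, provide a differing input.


Side by side, the visible changes include: local variable names differ.
Tracing x=0, y=2, z=1: calc: q = -4; (!((5 * z) != max(z, x))) -> false; return 8 | calc_v2: r = -4; (!((5 * z) != max(z, x))) -> false; return 8 — matching result 8.
Every one of the 96 inputs gives matching results.
verdict: equivalent


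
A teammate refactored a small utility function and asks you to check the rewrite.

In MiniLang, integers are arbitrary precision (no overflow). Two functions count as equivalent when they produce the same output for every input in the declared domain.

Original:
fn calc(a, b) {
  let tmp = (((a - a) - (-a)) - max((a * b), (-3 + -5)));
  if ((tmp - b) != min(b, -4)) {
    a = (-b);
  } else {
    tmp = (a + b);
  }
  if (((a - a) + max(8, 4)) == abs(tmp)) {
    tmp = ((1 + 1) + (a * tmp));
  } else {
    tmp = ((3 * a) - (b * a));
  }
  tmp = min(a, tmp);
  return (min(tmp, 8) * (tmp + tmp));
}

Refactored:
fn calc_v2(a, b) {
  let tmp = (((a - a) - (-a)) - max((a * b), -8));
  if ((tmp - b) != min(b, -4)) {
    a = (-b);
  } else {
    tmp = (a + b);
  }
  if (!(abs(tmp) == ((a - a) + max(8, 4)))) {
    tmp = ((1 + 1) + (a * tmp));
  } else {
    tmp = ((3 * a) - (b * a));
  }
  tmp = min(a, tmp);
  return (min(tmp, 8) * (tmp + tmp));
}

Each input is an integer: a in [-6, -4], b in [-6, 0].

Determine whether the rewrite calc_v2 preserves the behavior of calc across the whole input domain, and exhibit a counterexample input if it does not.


On input a=-6, b=-6, calc returns 72 while calc_v2 returns 125000.
verdict: not equivalent; witness: a=-6, b=-6


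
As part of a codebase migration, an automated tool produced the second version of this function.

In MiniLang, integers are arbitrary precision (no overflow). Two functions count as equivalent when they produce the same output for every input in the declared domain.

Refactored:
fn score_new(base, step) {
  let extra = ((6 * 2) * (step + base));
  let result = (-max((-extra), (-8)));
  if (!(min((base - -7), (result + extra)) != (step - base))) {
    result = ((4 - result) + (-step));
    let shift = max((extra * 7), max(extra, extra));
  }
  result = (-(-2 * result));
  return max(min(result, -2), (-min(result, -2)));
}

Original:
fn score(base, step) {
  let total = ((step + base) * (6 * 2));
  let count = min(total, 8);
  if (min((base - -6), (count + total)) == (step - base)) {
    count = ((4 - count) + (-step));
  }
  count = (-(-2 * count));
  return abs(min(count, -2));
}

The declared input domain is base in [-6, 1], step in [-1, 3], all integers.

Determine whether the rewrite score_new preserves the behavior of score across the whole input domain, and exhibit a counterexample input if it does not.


There is a counterexample at base=-2, step=3: 2 on one side, 14 on the other.
score: total=12, then count=8, then (min((base - -6), (count + total)) == (step - base)) is false, then count=16, then returns 2
score_new: extra=12, then result=8, then (!(min((base - -7), (result + extra)) != (step - base))) is true, then result=-7, then shift=84, then result=-14, then returns 14
verdict: not equivalent; witness: base=-2, step=3


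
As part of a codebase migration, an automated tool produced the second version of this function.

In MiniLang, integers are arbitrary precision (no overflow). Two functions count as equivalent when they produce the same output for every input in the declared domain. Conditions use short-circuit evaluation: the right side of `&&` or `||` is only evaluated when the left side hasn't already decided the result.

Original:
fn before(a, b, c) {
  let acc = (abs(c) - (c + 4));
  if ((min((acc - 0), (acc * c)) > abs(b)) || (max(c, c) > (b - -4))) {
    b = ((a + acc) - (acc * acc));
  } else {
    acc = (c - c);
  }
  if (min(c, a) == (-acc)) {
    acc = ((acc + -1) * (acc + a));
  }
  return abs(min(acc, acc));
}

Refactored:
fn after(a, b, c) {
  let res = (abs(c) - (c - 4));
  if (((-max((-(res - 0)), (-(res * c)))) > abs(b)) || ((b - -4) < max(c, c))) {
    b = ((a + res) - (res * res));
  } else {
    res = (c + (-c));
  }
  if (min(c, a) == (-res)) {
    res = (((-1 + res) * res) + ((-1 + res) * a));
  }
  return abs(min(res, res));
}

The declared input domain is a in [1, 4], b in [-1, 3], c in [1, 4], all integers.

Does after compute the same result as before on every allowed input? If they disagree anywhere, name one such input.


At a=1, b=-1, c=1: before gives 0, after gives 4.
verdict: not equivalent; witness: a=1, b=-1, c=1


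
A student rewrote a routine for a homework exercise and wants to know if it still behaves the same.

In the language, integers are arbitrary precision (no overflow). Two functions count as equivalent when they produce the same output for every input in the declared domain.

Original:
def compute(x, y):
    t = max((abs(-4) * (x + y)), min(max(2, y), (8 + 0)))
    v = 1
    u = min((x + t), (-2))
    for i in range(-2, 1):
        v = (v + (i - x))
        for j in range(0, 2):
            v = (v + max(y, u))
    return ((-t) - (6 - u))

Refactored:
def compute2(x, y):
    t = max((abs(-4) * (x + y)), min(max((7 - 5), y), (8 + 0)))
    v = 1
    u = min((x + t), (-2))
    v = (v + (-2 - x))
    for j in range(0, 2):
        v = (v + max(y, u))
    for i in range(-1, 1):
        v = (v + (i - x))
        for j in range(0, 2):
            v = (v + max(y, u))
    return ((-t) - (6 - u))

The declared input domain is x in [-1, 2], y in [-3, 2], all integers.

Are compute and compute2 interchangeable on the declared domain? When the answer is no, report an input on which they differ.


Side by side, the visible changes include: min/max/abs usage differs, and statement counts differ, and arithmetic usage differs, and constant usage differs, and loop structure differs.
One worked example (x=0, y=2) — compute: t becomes 8; next v becomes 1; next u becomes -2; next at i=-2:; next v becomes -1; next at j=0:; next v becomes 1; next at j=1:; next v becomes 3; next at i=-1:; next v becomes 2; next at j=0:; next v becomes 4; next at j=1:; next v becomes 6; next at i=0:; next v becomes 6; next at j=0:; next v becomes 8; next at j=1:; next v becomes 10; next final value -16; compute2: t becomes 8; next v becomes 1; next u becomes -2; next v becomes -1; next at j=0:; next v becomes 1; next at j=1:; next v becomes 3; next at i=-1:; next v becomes 2; next at j=0:; next v becomes 4; next at j=1:; next v becomes 6; next at i=0:; next v becomes 6; next at j=0:; next v becomes 8; next at j=1:; next v becomes 10; next final value -16; agreement on -16.
Every one of the 24 inputs gives matching results.
verdict: equivalent


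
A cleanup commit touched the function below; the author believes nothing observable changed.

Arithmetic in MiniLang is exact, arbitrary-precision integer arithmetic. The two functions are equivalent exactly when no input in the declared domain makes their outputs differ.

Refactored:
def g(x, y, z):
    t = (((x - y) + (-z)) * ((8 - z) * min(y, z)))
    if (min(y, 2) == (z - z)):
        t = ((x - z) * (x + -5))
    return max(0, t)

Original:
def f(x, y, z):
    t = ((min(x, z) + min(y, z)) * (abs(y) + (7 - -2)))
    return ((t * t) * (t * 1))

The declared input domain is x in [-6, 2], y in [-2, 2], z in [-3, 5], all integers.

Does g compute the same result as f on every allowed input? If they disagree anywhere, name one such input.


Not equivalent: x=-6, y=-2, z=-3 separates them (-970299 vs 33).
f: t = -99; return -970299
g: t = 33; (min(y, 2) == (z - z)) -> false; return 33
verdict: not equivalent; witness: x=-6, y=-2, z=-3


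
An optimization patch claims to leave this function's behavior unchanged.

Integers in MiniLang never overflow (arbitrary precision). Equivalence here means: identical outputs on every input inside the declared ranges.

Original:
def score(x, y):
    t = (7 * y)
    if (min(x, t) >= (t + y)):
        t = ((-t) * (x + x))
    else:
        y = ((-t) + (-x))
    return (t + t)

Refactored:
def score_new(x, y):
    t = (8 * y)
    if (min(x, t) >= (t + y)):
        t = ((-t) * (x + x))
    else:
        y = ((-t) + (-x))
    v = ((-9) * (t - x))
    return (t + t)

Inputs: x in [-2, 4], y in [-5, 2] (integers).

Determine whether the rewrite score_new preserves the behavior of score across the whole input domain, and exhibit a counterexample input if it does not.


The rewrite breaks on x=-2, y=-5, where the results are -280 and -320.
score: t := -35 | (min(x, t) >= (t + y)): true | t := -140 | result -280
score_new: t := -40 | (min(x, t) >= (t + y)): true | t := -160 | v := 1422 | result -320
verdict: not equivalent; witness: x=-2, y=-5


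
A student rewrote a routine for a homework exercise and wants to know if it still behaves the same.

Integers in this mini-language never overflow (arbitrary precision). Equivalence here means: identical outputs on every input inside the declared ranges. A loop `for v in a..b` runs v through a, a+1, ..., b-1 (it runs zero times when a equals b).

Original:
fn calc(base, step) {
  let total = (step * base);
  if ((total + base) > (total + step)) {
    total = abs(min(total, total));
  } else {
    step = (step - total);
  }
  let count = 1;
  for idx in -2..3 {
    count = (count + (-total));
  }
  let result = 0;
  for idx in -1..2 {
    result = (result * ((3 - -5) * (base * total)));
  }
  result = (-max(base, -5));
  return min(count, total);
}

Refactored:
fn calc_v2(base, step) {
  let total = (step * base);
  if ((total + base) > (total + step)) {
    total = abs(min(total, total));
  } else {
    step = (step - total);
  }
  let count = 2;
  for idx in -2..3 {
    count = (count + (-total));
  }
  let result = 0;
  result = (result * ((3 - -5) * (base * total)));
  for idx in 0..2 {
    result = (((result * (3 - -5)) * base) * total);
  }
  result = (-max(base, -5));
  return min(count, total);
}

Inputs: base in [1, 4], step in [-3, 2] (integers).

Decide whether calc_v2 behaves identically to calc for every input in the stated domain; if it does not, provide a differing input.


Not equivalent: base=1, step=-3 separates them (-14 vs -13).
calc: total becomes -3; next ((total + base) > (total + step)) evaluates to true; next total becomes 3; next count becomes 1; next at idx=-2:; next count becomes -2; next at idx=-1:; next count becomes -5; next at idx=0:; next count becomes -8; next at idx=1:; next count becomes -11; next at idx=2:; next count becomes -14; next result becomes 0; next at idx=-1:; next result becomes 0; next at idx=0:; next result becomes 0; next at idx=1:; next result becomes 0; next result becomes -1; next final value -14
calc_v2: total becomes -3; next ((total + base) > (total + step)) evaluates to true; next total becomes 3; next count becomes 2; next at idx=-2:; next count becomes -1; next at idx=-1:; next count becomes -4; next at idx=0:; next count becomes -7; next at idx=1:; next count becomes -10; next at idx=2:; next count becomes -13; next result becomes 0; next result becomes 0; next at idx=0:; next result becomes 0; next at idx=1:; next result becomes 0; next result becomes -1; next final value -13
verdict: not equivalent; witness: base=1, step=-3


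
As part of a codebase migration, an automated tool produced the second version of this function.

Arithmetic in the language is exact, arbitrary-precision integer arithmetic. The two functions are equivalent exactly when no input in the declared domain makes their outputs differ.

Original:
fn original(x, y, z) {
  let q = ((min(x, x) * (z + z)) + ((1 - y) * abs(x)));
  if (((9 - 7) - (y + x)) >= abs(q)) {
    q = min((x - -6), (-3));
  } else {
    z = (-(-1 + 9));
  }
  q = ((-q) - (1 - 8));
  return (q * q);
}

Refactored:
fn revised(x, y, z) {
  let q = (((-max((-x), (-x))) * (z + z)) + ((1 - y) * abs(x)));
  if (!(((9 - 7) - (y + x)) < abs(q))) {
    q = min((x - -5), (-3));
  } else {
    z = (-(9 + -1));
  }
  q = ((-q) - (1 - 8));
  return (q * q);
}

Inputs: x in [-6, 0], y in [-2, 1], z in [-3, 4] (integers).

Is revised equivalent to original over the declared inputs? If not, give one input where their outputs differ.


Equivalent. The one real change (`-6` became `-5`) has no effect anywhere in the declared ranges.
Checked all 224 inputs in the declared domain: the outputs agree on every one.
Spot check at x=-4, y=-1, z=3 — original: q := -16 | (((9 - 7) - (y + x)) >= abs(q)): false | z := -8 | q := 23 | result 529. revised: q := -16 | (!(((9 - 7) - (y + x)) < abs(q))): false | z := -8 | q := 23 | result 529. Both give 529.
verdict: equivalent


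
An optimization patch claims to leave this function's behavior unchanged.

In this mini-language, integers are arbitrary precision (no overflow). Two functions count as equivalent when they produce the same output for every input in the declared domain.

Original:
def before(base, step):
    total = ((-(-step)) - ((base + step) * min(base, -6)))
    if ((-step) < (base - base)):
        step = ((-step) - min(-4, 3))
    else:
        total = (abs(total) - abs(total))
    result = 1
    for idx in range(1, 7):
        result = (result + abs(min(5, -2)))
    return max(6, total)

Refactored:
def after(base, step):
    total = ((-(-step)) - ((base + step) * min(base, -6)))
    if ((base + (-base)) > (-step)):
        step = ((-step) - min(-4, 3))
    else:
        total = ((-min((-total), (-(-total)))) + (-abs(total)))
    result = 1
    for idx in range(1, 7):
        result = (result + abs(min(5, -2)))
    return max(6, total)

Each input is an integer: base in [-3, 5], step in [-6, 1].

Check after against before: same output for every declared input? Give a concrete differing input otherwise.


Differences: min/max/abs usage differs; also arithmetic usage differs; also comparison usage differs — yet all 72 inputs agree.
verdict: equivalent


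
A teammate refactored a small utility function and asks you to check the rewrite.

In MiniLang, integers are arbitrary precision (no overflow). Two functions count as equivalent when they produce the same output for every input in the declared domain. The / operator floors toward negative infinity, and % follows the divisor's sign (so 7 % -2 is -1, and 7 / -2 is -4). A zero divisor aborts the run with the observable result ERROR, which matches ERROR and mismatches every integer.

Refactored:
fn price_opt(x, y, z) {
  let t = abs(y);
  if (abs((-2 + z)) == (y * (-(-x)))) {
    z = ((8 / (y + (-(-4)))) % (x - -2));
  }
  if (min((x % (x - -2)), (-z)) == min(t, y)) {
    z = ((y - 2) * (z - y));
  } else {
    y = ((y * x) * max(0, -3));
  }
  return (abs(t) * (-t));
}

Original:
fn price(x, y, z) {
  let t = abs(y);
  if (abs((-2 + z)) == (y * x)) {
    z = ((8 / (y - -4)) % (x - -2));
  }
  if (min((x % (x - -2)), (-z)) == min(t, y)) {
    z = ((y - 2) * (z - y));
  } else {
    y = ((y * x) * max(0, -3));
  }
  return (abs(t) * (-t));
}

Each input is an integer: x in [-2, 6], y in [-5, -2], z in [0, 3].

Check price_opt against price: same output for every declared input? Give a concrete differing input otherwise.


Side by side, the visible changes include: arithmetic usage differs.
One worked example (x=1, y=-3, z=1) — price: t = 3; (abs((-2 + z)) == (y * x)) -> false; (min((x % (x - -2)), (-z)) == min(t, y)) -> false; y = 0; return -9; price_opt: t = 3; (abs((-2 + z)) == (y * (-(-x)))) -> false; (min((x % (x - -2)), (-z)) == min(t, y)) -> false; y = 0; return -9; agreement on -9.
Sweeping the whole domain (144 inputs) finds no disagreement.
verdict: equivalent


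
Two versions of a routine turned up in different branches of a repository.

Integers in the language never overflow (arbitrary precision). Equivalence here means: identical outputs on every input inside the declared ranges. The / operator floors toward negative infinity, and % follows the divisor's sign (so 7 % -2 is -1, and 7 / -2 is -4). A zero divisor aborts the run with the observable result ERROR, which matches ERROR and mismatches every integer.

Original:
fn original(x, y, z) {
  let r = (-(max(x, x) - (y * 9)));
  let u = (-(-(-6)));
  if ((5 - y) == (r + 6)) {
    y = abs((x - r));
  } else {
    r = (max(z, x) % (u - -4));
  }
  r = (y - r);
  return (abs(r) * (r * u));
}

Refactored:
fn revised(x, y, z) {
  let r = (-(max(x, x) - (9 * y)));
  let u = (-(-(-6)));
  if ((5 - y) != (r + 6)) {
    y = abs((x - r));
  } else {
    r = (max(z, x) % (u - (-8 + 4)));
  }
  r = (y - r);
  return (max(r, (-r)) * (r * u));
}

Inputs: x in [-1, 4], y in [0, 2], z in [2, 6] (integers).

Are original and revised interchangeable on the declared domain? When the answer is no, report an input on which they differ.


Run the pair on x=-1, y=0, z=2.
original: r=1, then u=-6, then ((5 - y) == (r + 6)) is false, then r=0, then r=0, then returns 0
revised: r=1, then u=-6, then ((5 - y) != (r + 6)) is true, then y=2, then r=1, then returns -6
0 vs -6 — the two versions disagree here.
verdict: not equivalent; witness: x=-1, y=0, z=2


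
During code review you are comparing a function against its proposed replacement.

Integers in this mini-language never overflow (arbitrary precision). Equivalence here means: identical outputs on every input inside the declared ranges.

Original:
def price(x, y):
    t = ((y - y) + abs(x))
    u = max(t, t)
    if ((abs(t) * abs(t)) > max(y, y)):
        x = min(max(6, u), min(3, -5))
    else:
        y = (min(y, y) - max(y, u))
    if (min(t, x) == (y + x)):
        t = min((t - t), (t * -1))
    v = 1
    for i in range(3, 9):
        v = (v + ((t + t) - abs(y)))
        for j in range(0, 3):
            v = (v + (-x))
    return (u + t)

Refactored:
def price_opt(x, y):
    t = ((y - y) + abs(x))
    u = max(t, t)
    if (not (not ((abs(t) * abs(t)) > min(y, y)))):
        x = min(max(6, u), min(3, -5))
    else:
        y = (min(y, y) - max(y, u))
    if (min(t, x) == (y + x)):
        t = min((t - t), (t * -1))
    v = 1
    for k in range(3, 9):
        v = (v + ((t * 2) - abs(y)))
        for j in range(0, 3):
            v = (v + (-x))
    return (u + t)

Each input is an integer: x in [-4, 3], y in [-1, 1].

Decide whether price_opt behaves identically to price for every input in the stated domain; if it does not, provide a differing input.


The edit looks behavioral (`max(y, y)` became `min(y, y)`), but over these ranges it never changes the outcome.
One worked example (x=3, y=0) — price: t=3, then u=3, then ((abs(t) * abs(t)) > max(y, y)) is true, then x=-5, then (min(t, x) == (y + x)) is true, then t=-3, then v=1, then (i=3), then v=-5, then (j=0), then v=0, then (j=1), then v=5, then (j=2), then v=10, then (i=4), then v=4, then (j=0), then v=9, then (j=1), then v=14, then (j=2), then v=19, then (i=5), then v=13, then (j=0), then v=18, then (j=1), then v=23, then (j=2), then v=28, then (i=6), then v=22, then (j=0), then v=27, then (j=1), then v=32, then (j=2), then v=37, then (i=7), then v=31, then (j=0), then v=36, then (j=1), then v=41, then (j=2), then v=46, then (i=8), then v=40, then (j=0), then v=45, then (j=1), then v=50, then (j=2), then v=55, then returns 0; price_opt: t=3, then u=3, then (not (not ((abs(t) * abs(t)) > min(y, y)))) is true, then x=-5, then (min(t, x) == (y + x)) is true, then t=-3, then v=1, then (k=3), then v=-5, then (j=0), then v=0, then (j=1), then v=5, then (j=2), then v=10, then (k=4), then v=4, then (j=0), then v=9, then (j=1), then v=14, then (j=2), then v=19, then (k=5), then v=13, then (j=0), then v=18, then (j=1), then v=23, then (j=2), then v=28, then (k=6), then v=22, then (j=0), then v=27, then (j=1), then v=32, then (j=2), then v=37, then (k=7), then v=31, then (j=0), then v=36, then (j=1), then v=41, then (j=2), then v=46, then (k=8), then v=40, then (j=0), then v=45, then (j=1), then v=50, then (j=2), then v=55, then returns 0; agreement on 0.
Across all 24 domain points the two functions coincide.
verdict: equivalent


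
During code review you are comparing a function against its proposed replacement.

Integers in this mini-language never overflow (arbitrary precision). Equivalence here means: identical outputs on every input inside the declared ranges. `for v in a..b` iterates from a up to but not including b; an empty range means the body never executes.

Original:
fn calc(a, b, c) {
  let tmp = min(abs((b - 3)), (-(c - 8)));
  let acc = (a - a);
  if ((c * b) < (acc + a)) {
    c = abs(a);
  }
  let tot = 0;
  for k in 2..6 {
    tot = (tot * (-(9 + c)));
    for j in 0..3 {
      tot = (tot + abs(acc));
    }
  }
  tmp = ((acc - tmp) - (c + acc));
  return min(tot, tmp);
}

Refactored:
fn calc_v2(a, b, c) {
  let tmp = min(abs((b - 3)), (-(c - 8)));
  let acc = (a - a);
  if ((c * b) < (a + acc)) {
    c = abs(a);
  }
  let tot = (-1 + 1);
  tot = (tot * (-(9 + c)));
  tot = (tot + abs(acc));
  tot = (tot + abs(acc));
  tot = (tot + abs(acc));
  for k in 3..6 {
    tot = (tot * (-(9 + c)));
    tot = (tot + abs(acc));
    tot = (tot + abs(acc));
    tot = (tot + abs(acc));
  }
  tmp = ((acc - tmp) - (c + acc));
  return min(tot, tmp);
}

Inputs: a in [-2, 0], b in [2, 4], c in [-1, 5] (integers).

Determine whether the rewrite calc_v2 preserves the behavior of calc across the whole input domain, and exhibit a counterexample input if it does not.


Comparing the listings, the differences include: arithmetic usage differs; and min/max/abs usage differs; and constant usage differs; and local variable names differ; and loop structure differs; and statement counts differ.
As a probe, take a=0, b=2, c=3: calc runs tmp := 1 | acc := 0 | ((c * b) < (acc + a)): false | tot := 0 | iter k=2: | tot := 0 | iter j=0: | tot := 0 | iter j=1: | tot := 0 | iter j=2: | tot := 0 | iter k=3: | tot := 0 | iter j=0: | tot := 0 | iter j=1: | tot := 0 | iter j=2: | tot := 0 | iter k=4: | tot := 0 | iter j=0: | tot := 0 | iter j=1: | tot := 0 | iter j=2: | tot := 0 | iter k=5: | tot := 0 | iter j=0: | tot := 0 | iter j=1: | tot := 0 | iter j=2: | tot := 0 | tmp := -4 | result -4; calc_v2 runs tmp := 1 | acc := 0 | ((c * b) < (a + acc)): false | tot := 0 | tot := 0 | tot := 0 | tot := 0 | tot := 0 | iter k=3: | tot := 0 | tot := 0 | tot := 0 | tot := 0 | iter k=4: | tot := 0 | tot := 0 | tot := 0 | tot := 0 | iter k=5: | tot := 0 | tot := 0 | tot := 0 | tot := 0 | tmp := -4 | result -4; both end at -4.
An exhaustive pass over the 63 declared inputs shows identical outputs.
verdict: equivalent


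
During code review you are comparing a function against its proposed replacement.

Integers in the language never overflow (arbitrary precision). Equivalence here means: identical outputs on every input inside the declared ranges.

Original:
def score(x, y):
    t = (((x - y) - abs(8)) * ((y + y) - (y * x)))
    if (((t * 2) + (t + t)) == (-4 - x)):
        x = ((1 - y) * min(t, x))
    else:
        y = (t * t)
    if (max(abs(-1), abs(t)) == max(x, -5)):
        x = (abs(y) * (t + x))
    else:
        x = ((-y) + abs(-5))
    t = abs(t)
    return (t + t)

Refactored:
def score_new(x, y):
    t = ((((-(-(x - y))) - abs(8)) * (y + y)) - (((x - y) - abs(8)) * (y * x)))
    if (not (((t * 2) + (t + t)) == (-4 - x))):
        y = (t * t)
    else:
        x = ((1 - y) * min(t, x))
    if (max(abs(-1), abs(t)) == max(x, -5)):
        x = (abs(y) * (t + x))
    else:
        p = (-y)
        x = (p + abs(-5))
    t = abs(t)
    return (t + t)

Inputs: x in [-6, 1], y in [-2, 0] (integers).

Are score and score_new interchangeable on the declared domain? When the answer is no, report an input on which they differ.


Differences: local variable names differ, plus constant usage differs, plus min/max/abs usage differs, plus arithmetic usage differs, plus statement counts differ, plus boolean connective usage differs — yet all 24 inputs agree.
verdict: equivalent


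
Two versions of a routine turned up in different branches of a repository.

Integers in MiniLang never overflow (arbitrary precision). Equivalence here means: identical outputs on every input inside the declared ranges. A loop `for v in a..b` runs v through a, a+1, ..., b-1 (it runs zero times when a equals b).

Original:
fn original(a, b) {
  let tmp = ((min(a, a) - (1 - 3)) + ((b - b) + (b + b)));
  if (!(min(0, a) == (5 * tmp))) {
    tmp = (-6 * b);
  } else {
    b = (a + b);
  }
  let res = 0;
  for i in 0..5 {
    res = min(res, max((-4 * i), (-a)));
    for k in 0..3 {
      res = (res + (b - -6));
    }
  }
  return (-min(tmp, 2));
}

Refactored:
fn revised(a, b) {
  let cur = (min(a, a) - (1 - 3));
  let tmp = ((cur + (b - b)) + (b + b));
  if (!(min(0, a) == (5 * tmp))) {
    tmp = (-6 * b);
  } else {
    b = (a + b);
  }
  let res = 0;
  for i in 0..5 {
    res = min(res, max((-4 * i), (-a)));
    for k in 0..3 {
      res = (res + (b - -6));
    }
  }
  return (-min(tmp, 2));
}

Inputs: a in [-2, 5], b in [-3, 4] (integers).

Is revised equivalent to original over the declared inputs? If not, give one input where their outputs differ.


Equivalent — the differences include local variable names differ, statement counts differ, yet no declared input distinguishes the two.
Spot check at a=-1, b=1 — original: tmp=3, then (!(min(0, a) == (5 * tmp))) is true, then tmp=-6, then res=0, then (i=0), then res=0, then (k=0), then res=7, then (k=1), then res=14, then (k=2), then res=21, then (i=1), then res=1, then (k=0), then res=8, then (k=1), then res=15, then (k=2), then res=22, then (i=2), then res=1, then (k=0), then res=8, then (k=1), then res=15, then (k=2), then res=22, then (i=3), then res=1, then (k=0), then res=8, then (k=1), then res=15, then (k=2), then res=22, then (i=4), then res=1, then (k=0), then res=8, then (k=1), then res=15, then (k=2), then res=22, then returns 6. revised: cur=1, then tmp=3, then (!(min(0, a) == (5 * tmp))) is true, then tmp=-6, then res=0, then (i=0), then res=0, then (k=0), then res=7, then (k=1), then res=14, then (k=2), then res=21, then (i=1), then res=1, then (k=0), then res=8, then (k=1), then res=15, then (k=2), then res=22, then (i=2), then res=1, then (k=0), then res=8, then (k=1), then res=15, then (k=2), then res=22, then (i=3), then res=1, then (k=0), then res=8, then (k=1), then res=15, then (k=2), then res=22, then (i=4), then res=1, then (k=0), then res=8, then (k=1), then res=15, then (k=2), then res=22, then returns 6. Both give 6.
Checked all 64 inputs in the declared domain: the outputs agree on every one.
verdict: equivalent


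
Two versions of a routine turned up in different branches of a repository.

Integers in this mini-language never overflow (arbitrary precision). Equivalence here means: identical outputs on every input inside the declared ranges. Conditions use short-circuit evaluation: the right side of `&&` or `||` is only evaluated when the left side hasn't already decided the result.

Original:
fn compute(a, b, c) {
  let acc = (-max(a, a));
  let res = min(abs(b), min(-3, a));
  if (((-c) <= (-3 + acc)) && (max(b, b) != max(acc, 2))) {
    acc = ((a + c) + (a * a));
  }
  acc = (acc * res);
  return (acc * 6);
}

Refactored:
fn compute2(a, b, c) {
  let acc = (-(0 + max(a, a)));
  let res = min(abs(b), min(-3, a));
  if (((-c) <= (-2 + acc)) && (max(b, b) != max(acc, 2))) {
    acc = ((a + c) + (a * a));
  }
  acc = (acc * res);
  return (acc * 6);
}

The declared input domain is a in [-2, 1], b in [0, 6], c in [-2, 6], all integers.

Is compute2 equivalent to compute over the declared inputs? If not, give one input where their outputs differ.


a=0, b=0, c=2 yields 0 from compute but -36 from compute2.
verdict: not equivalent; witness: a=0, b=0, c=2


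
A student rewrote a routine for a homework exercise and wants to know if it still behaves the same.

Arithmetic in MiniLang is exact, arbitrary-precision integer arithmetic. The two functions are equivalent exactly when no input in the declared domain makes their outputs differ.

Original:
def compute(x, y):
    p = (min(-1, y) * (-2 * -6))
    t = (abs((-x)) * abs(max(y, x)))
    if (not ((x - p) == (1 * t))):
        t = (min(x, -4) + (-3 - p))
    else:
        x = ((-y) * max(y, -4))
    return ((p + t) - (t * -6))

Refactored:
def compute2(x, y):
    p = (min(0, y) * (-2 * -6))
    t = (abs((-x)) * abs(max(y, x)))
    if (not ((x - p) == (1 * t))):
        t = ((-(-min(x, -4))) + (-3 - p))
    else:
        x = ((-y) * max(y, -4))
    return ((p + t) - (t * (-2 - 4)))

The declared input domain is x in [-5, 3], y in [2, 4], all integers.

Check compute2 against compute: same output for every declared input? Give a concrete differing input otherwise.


Take x=-5, y=2.
compute: p=-12, then t=10, then (not ((x - p) == (1 * t))) is true, then t=4, then returns 16
compute2: p=0, then t=10, then (not ((x - p) == (1 * t))) is true, then t=-8, then returns -56
16 and -56 differ, so these are not the same function on this domain.
verdict: not equivalent; witness: x=-5, y=2


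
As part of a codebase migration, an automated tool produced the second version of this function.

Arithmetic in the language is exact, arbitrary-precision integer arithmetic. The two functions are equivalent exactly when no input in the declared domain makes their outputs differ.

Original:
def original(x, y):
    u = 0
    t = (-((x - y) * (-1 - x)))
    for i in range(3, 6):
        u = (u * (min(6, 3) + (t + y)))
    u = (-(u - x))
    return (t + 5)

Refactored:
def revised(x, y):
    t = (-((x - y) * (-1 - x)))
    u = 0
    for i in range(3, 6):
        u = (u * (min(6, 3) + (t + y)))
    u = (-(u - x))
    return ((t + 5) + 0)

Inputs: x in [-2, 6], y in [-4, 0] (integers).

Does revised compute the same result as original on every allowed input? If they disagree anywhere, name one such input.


Side by side, the visible changes include: constant usage differs; arithmetic usage differs.
As a probe, take x=1, y=-1: original runs u := 0 | t := 4 | iter i=3: | u := 0 | iter i=4: | u := 0 | iter i=5: | u := 0 | u := 1 | result 9; revised runs t := 4 | u := 0 | iter i=3: | u := 0 | iter i=4: | u := 0 | iter i=5: | u := 0 | u := 1 | result 9; both end at 9.
Every one of the 45 inputs gives matching results.
verdict: equivalent
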